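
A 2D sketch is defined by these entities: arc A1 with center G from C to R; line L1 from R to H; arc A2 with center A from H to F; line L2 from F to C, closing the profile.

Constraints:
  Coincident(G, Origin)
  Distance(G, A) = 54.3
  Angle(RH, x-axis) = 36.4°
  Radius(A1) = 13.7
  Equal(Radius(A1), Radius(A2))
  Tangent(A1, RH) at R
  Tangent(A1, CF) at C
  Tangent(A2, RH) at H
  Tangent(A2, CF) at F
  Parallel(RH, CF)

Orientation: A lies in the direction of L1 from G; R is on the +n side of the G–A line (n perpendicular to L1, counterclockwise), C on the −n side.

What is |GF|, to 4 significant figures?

56.00

The slot axis is L1's direction at 36.4°, so u = (cos 36.4°, sin 36.4°) = (0.8049, 0.5934) and n = (−sin 36.4°, cos 36.4°) = (-0.5934, 0.8049). G is at the origin and A lies 54.3 along u from G, so A = 54.3·u = (43.71, 32.22). Tangency of A1 to both parallel lines with radius 13.7 puts R and C at G ± 13.7·n: R = (-8.130, 11.03), C = (8.130, -11.03). Equal radii place H and F the same way about A: H = A + 13.7·n = (35.58, 43.25), F = A − 13.7·n = (51.84, 21.20). Then |GF| = |F − G| = 56.00.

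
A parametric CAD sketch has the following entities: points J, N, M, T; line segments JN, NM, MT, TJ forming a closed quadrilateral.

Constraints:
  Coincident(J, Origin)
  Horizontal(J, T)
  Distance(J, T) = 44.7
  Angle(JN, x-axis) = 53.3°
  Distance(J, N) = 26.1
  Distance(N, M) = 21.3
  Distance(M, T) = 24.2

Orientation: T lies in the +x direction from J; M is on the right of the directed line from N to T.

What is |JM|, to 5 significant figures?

20.502

Checks: |NM| = 21.30 ✓; |MT| = 24.20 ✓.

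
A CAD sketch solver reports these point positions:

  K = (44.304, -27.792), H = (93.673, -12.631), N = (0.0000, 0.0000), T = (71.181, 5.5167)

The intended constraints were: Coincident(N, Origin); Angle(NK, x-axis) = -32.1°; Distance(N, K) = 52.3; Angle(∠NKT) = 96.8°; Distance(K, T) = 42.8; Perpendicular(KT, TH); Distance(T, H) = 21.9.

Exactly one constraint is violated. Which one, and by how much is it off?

Distance(T, H) = 21.9 — off by 7.00.

N = (0.00, 0.00) ✓; NK at -32.10° ✓; |NK| = 52.30 ✓; ∠NKT = 96.80° ✓; |KT| = 42.80 ✓; ∠(KT, TH) = 90.00° ✓; |TH| = 28.90 ✗.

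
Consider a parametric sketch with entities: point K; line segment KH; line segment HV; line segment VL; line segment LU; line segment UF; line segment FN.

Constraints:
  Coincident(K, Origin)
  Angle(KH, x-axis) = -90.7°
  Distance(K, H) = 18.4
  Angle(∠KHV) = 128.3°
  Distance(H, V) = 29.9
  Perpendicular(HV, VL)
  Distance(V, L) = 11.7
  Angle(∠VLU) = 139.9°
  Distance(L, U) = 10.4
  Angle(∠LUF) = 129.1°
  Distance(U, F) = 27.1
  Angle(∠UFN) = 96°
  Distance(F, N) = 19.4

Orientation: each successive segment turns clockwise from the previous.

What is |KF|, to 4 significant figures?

8.881

∠VLU = 139.9° gives LU at 87.50° from the x-axis; with |LU| = 10.4, U = (-30.60, -16.98). ∠LUF = 129.1° gives UF at 36.60° from the x-axis; with |UF| = 27.1, F = (-8.843, -0.8244). Then |KF| = |F − K| = 8.881.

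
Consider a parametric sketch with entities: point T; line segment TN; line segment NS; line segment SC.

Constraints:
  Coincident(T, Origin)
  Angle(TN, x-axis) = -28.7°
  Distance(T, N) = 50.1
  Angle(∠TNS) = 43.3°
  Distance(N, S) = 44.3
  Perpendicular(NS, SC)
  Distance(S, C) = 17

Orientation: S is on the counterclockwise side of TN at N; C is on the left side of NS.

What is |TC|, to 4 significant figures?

19.05

∠TNS = 43.3°, so NS runs at -28.7° + (180° − 43.3°) = 108.0° from the x-axis; with |NS| = 44.3, S = N + 44.3·(cos 108.0°, sin 108.0°) = (30.26, 18.07). NS ⟂ SC; with |SC| = 17.0 on the left of NS, C = S + 17.0·(-0.9511, -0.3090) = (14.09, 12.82). Then |TC| = |C − T| = 19.05.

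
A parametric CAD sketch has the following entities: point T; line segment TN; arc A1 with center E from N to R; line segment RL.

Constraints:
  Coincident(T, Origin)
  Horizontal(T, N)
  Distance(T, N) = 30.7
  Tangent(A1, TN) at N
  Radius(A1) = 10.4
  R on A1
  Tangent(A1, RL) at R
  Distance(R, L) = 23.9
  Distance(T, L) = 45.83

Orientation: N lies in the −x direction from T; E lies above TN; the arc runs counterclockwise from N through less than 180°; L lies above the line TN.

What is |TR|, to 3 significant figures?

24.8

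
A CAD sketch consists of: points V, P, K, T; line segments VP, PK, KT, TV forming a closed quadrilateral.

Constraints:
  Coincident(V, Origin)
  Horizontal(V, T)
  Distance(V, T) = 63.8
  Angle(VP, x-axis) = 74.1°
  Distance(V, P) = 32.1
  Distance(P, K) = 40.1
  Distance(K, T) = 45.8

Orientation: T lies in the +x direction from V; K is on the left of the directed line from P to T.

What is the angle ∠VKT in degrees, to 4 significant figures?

69.20°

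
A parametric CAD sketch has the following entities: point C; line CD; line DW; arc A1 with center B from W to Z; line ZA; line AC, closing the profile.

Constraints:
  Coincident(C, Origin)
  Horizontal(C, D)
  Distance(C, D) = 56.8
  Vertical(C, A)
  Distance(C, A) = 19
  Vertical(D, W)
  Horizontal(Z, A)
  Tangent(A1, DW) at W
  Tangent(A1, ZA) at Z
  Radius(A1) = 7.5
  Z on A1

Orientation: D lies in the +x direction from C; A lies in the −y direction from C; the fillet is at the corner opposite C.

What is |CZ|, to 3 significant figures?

52.8

C is at the origin; CD is horizontal with |CD| = 56.8 and D on the +x side, so D = (56.8, 0.00). CA is vertical with |CA| = 19.0 and A on the −y side, so A = (0.00, -19.0). The virtual corner opposite C is at (56.8, -19.0). A1 meets DW tangentially, so BW is at right angles to DW and since A1 is tangent to ZA there, BZ ⟂ ZA, with radius 7.5, so the center B sits 7.5 in from both sides at B = (49.3, -11.5). That places the tangent points at W = (56.8, -11.5) on DW and Z = (49.3, -19.0) on ZA. Then |CZ| = |Z − C| = 52.8.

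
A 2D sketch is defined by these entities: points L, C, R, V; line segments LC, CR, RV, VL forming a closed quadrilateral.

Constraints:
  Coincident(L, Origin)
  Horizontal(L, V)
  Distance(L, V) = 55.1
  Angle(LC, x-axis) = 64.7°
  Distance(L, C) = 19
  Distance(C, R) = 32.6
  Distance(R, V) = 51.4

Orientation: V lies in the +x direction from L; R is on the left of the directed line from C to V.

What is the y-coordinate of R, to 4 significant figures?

43.38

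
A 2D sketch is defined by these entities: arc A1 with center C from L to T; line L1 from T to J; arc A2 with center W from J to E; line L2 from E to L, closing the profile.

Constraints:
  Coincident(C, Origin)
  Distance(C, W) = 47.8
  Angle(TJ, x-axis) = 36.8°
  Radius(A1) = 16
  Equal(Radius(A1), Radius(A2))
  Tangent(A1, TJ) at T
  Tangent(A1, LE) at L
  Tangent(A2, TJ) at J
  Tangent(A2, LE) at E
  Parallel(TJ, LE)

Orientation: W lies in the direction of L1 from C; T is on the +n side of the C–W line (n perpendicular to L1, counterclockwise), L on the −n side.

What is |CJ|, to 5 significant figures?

50.407

Tangency of A1 to both parallel lines with radius 16.0 puts T and L at C ± 16.0·n: T = (-9.5844, 12.812), L = (9.5844, -12.812). Equal radii place J and E the same way about W: J = W + 16.0·n = (28.691, 41.445), E = W − 16.0·n = (47.859, 15.822). Then |CJ| = |J − C| = 50.407.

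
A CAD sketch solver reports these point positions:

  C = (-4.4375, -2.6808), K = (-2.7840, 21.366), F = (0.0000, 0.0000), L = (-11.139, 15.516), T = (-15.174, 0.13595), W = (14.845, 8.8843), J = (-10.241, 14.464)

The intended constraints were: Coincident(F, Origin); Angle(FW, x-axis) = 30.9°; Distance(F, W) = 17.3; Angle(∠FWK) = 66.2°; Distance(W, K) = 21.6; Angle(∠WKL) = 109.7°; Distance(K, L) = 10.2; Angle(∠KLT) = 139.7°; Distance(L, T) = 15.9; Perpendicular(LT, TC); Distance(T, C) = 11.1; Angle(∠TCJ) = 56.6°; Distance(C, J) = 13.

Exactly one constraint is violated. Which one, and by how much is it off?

Distance(C, J) = 13 — off by 5.10.

F = (0.00, 0.00) ✓; FW at 30.90° ✓; |FW| = 17.30 ✓; ∠FWK = 66.20° ✓; |WK| = 21.60 ✓; ∠WKL = 109.7° ✓; |KL| = 10.20 ✓; ∠KLT = 139.7° ✓; |LT| = 15.90 ✓; ∠(LT, TC) = 90.00° ✓; |TC| = 11.10 ✓; ∠TCJ = 56.60° ✓; |CJ| = 18.10 ✗.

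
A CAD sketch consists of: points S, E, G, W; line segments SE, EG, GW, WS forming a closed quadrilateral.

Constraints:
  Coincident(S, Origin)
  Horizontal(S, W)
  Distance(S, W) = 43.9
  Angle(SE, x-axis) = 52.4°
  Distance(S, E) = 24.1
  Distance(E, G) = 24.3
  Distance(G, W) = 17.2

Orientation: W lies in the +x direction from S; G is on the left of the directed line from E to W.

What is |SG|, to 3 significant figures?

42.2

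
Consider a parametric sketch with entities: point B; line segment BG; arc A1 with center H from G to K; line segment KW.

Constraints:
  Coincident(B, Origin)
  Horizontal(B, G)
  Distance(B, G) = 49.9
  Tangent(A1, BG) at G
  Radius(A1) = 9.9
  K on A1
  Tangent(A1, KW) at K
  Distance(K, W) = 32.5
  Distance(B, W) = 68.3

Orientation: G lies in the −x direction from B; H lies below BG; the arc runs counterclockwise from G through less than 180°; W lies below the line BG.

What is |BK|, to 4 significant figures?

60.77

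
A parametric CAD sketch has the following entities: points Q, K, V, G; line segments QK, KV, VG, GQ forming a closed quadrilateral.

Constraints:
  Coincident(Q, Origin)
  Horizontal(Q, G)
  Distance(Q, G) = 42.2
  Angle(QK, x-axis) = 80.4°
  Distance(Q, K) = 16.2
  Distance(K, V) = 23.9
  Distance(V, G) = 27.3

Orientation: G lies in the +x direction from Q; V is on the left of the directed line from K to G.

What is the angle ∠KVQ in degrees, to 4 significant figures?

25.93°

Q is at the origin; Q and G share the same y with |QG| = 42.2 and G in +x, so G = (42.2, 0). QK runs at 80.4° with |QK| = 16.2, so K = (2.702, 15.97). V is determined by |KV| = 23.9 and |VG| = 27.3 together: it lies at the intersection of circle(K, 23.9) and circle(G, 27.3). With |KG| = 42.61, the foot of the radical line on KG is 19.26 from K and the perpendicular offset is √(23.9² − 19.26²) = 14.15. Taking the left-of-KG solution: V = (25.86, 21.87).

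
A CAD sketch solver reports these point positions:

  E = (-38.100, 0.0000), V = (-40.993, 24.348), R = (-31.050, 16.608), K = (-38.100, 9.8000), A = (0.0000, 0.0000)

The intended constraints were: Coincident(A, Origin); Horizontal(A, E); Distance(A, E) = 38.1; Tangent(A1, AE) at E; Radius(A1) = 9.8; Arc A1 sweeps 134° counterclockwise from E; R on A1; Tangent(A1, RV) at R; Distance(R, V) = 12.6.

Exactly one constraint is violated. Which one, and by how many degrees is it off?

Tangent(A1, RV) at R — off by 8.10°.

A = (0.00, 0.00) ✓; A.y = 0.00, E.y = 0.00 ✓; |AE| = 38.10 ✓; ∠(KE, EA) = 90.00° ✓; |KE| = 9.800 ✓; bearing(K→R) − bearing(K→E) = 134.0° ✓; |KR| = 9.801 ✓; ∠(KR, RV) = 81.90° ✗; |RV| = 12.60 ✓.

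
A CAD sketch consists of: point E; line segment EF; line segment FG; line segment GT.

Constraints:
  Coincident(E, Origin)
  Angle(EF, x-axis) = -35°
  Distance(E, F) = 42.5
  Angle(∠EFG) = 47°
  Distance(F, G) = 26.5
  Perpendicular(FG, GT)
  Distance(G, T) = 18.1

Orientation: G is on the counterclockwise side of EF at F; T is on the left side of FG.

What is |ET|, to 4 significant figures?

13.22

∠EFG = 47.0°, so FG runs at -35.0° + (180° − 47.0°) = 98.00° from the x-axis; with |FG| = 26.5, G = F + 26.5·(cos 98.00°, sin 98.00°) = (31.13, 1.865). The perpendicularity gives GT at right angles to FG; with |GT| = 18.1 on the left of FG, T = G + 18.1·(-0.9903, -0.1392) = (13.20, -0.6539). Then |ET| = |T − E| = 13.22.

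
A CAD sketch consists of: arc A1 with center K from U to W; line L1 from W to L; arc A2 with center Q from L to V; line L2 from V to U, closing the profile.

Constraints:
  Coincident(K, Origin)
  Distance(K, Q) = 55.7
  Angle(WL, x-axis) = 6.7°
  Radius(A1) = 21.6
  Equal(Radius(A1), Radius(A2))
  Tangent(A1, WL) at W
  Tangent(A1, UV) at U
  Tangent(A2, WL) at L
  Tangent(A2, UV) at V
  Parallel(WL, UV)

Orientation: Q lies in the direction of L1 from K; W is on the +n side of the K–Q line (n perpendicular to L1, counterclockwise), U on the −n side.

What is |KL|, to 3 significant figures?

59.7

Tangency of A1 to both parallel lines with radius 21.6 puts W and U at K ± 21.6·n: W = (-2.52, 21.5), U = (2.52, -21.5). Equal radii place L and V the same way about Q: L = Q + 21.6·n = (52.8, 28.0), V = Q − 21.6·n = (57.8, -15.0). Then |KL| = |L − K| = 59.7.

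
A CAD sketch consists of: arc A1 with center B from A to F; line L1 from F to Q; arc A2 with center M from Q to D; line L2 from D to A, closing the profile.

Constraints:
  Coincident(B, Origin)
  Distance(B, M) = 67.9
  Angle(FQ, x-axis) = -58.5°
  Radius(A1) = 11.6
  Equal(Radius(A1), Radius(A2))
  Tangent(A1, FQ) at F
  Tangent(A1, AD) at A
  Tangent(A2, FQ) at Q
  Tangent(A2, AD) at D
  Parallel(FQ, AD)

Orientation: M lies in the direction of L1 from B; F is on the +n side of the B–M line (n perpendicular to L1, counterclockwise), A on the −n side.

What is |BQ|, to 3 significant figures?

68.9

The slot axis is L1's direction at -58.5°, so u = (cos -58.5°, sin -58.5°) = (0.522, -0.853) and n = (−sin -58.5°, cos -58.5°) = (0.853, 0.522). B is at the origin and M lies 67.9 along u from B, so M = 67.9·u = (35.5, -57.9). Tangency of A1 to both parallel lines with radius 11.6 puts F and A at B ± 11.6·n: F = (9.89, 6.06), A = (-9.89, -6.06). Equal radii place Q and D the same way about M: Q = M + 11.6·n = (45.4, -51.8), D = M − 11.6·n = (25.6, -64.0). Then |BQ| = |Q − B| = 68.9.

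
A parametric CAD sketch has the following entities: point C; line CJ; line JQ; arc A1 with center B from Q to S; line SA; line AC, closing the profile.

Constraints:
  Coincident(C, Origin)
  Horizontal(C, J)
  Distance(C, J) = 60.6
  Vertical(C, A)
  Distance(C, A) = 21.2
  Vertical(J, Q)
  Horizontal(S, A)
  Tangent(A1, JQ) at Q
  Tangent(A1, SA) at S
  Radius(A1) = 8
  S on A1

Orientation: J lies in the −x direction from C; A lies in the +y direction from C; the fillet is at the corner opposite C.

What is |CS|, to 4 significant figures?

56.71

C is at the origin; C and J share the same y with |CJ| = 60.6 and J on the −x side, so J = (-60.60, 0.000). CA is vertical with |CA| = 21.2 and A on the +y side, so A = (0.000, 21.20). The virtual corner opposite C is at (-60.60, 21.20). The tangent condition forces BQ to be normal to JQ and since A1 is tangent to SA there, BS ⟂ SA, with radius 8.0, so the center B sits 8.0 in from both sides at B = (-52.60, 13.20). That places the tangent points at Q = (-60.60, 13.20) on JQ and S = (-52.60, 21.20) on SA. Then |CS| = |S − C| = 56.71.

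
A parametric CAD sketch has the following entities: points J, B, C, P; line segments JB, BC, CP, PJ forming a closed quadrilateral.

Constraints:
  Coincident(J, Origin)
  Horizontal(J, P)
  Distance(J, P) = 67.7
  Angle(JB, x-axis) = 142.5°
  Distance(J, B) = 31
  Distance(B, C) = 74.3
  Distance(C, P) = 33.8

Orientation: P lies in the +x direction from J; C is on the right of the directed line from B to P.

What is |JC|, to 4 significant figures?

43.71

Checks: J = (0.00, 0.00) ✓; |BC| = 74.30 ✓; |CP| = 33.80 ✓.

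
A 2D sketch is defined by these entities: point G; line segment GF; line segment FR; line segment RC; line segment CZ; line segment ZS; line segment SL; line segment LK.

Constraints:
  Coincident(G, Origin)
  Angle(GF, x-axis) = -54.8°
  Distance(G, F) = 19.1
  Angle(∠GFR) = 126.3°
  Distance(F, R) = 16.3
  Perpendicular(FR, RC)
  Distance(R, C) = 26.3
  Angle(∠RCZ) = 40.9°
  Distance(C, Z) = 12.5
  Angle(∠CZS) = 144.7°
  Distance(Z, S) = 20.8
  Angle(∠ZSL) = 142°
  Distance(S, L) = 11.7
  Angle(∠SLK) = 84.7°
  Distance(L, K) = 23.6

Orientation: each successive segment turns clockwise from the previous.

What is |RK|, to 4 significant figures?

14.74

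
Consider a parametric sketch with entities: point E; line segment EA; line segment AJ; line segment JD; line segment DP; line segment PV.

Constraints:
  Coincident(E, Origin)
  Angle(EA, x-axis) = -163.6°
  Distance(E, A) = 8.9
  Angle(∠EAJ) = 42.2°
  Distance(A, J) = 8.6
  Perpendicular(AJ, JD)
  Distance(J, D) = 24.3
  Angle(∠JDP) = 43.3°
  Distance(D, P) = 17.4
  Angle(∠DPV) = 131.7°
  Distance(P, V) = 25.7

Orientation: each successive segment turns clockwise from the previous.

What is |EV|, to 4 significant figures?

21.37

∠JDP = 43.3° gives DP at -168.1° from the x-axis; with |DP| = 17.4, P = (-0.3420, -11.42). ∠DPV = 131.7° gives PV at 143.6° from the x-axis; with |PV| = 25.7, V = (-21.03, 3.830). Then |EV| = |V − E| = 21.37.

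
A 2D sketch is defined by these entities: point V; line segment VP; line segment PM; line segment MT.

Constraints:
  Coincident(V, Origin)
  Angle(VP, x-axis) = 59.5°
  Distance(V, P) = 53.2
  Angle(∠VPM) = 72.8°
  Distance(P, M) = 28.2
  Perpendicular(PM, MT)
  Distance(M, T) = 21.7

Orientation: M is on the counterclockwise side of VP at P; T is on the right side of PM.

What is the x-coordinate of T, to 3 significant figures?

4.55

V is at the origin; VP runs at 59.5° with length 53.2, so P = 53.2·(cos 59.5°, sin 59.5°) = (27.0, 45.8). ∠VPM = 72.8°, so PM runs at 59.5° + (180° − 72.8°) = 167° from the x-axis; with |PM| = 28.2, M = P + 28.2·(cos 167°, sin 167°) = (-0.443, 52.3). PM ⟂ MT; with |MT| = 21.7 on the right of PM, T = M + 21.7·(0.230, 0.973) = (4.55, 73.4). So T.x = 4.55.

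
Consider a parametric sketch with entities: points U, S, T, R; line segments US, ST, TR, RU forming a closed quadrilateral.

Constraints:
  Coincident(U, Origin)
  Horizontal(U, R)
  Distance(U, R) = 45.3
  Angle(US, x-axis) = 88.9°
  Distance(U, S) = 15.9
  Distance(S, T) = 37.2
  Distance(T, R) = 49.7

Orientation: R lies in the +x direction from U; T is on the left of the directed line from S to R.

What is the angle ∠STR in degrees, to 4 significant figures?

64.76°

Checks: |ST| = 37.20 ✓; |TR| = 49.70 ✓.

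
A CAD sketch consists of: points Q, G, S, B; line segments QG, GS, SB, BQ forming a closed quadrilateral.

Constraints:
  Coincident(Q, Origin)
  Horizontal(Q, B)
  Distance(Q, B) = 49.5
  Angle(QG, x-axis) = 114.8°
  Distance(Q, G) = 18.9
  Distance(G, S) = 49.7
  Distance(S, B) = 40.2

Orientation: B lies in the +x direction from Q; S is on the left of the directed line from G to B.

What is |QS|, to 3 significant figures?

53.3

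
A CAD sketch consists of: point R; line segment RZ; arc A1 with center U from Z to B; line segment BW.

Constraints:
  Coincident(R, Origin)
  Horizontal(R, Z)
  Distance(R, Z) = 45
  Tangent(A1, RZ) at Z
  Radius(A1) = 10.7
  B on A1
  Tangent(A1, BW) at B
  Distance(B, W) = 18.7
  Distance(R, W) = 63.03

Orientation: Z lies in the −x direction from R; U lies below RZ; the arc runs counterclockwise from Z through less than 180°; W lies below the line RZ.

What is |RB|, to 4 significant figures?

56.71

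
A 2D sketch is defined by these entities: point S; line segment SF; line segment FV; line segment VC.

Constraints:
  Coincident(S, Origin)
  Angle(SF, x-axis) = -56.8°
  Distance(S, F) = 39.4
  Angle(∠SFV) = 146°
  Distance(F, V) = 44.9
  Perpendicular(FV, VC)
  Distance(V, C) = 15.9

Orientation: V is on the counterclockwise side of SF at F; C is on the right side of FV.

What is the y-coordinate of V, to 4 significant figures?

-50.37

S is at the origin; SF runs at -56.8° with length 39.4, so F = 39.4·(cos -56.8°, sin -56.8°) = (21.57, -32.97). ∠SFV = 146.0°, so FV runs at -56.8° + (180° − 146.0°) = -22.80° from the x-axis; with |FV| = 44.9, V = F + 44.9·(cos -22.80°, sin -22.80°) = (62.97, -50.37). So V.y = -50.37.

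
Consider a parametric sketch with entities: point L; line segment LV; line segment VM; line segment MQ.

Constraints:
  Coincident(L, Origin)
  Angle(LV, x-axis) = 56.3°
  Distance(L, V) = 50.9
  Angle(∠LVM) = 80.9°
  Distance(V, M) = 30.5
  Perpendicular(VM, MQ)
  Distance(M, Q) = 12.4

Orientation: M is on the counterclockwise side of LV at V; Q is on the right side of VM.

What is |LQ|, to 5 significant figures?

66.560

L is at the origin; LV runs at 56.3° with length 50.9, so V = 50.9·(cos 56.3°, sin 56.3°) = (28.242, 42.346). ∠LVM = 80.9°, so VM runs at 56.3° + (180° − 80.9°) = 155.40° from the x-axis; with |VM| = 30.5, M = V + 30.5·(cos 155.40°, sin 155.40°) = (0.50988, 55.043). VM ⟂ MQ; with |MQ| = 12.4 on the right of VM, Q = M + 12.4·(0.41628, 0.90924) = (5.6718, 66.318). Then |LQ| = |Q − L| = 66.560.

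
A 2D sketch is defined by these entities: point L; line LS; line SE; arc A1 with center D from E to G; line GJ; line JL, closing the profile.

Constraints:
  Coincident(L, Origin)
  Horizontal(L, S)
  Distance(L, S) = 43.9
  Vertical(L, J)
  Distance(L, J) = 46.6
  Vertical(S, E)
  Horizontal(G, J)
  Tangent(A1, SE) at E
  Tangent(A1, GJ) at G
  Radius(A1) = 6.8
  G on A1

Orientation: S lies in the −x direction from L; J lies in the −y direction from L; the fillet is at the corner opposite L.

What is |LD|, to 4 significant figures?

54.41

L is at the origin; LS is horizontal with |LS| = 43.9 and S on the −x side, so S = (-43.90, 0.000). L and J share the same x with |LJ| = 46.6 and J on the −y side, so J = (0.000, -46.60). The virtual corner opposite L is at (-43.90, -46.60). Tangency of A1 to SE means the radius DE is perpendicular to SE and A1 meets GJ tangentially, so DG is at right angles to GJ, with radius 6.8, so the center D sits 6.8 in from both sides at D = (-37.10, -39.80). Then |LD| = |D − L| = 54.41.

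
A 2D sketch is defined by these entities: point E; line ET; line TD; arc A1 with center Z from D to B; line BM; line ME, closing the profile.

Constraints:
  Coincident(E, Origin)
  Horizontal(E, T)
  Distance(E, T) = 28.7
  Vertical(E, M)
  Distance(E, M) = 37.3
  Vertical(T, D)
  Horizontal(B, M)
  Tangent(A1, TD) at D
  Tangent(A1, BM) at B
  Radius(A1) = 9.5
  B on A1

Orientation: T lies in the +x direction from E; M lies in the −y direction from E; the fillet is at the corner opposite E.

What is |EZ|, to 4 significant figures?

33.79

E and M share the same x with |EM| = 37.3 and M on the −y side, so M = (0.000, -37.30). The virtual corner opposite E is at (28.70, -37.30). Since A1 is tangent to TD there, ZD ⟂ TD and the tangent condition forces ZB to be normal to BM, with radius 9.5, so the center Z sits 9.5 in from both sides at Z = (19.20, -27.80). Then |EZ| = |Z − E| = 33.79.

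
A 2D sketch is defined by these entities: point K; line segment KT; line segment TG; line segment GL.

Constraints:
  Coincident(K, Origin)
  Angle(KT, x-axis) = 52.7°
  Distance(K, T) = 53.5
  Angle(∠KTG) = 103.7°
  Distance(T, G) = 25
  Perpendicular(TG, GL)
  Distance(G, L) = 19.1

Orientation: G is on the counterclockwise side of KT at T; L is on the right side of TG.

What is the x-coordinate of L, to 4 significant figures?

31.53

K is at the origin; KT runs at 52.7° with length 53.5, so T = 53.5·(cos 52.7°, sin 52.7°) = (32.42, 42.56). ∠KTG = 103.7°, so TG runs at 52.7° + (180° − 103.7°) = 129.0° from the x-axis; with |TG| = 25.0, G = T + 25.0·(cos 129.0°, sin 129.0°) = (16.69, 61.99). The perpendicularity gives GL at right angles to TG; with |GL| = 19.1 on the right of TG, L = G + 19.1·(0.7771, 0.6293) = (31.53, 74.01). So L.x = 31.53.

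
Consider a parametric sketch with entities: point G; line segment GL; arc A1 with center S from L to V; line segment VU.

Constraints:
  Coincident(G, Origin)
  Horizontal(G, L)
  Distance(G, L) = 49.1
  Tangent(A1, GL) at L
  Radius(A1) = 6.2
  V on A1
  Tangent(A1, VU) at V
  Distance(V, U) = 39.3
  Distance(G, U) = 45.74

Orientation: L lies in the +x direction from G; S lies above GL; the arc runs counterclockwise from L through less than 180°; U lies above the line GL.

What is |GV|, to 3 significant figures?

54.5

Checks: |SV| = 6.200 ✓; ∠(SV, VU) = 90.00° ✓; |VU| = 39.30 ✓; |GU| = 45.74 ✓.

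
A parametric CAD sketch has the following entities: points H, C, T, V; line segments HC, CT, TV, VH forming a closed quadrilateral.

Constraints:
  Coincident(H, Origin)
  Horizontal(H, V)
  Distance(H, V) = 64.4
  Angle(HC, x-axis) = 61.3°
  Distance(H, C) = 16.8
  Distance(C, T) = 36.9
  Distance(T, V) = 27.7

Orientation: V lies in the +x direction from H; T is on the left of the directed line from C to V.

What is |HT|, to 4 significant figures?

48.71

Checks: |CT| = 36.90 ✓; |TV| = 27.70 ✓.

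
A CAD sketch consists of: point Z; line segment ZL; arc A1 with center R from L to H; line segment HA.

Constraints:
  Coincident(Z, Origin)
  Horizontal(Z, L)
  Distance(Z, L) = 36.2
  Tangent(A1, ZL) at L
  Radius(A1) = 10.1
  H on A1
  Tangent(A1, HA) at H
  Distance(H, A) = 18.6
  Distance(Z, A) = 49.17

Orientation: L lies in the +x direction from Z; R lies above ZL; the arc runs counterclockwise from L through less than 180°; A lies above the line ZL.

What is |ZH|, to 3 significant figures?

47.6

Z is at the origin; ZL is horizontal with |ZL| = 36.2 and L on the +x side, so L = (36.2, 0.00). Since A1 is tangent to ZL there, RL ⟂ ZL, so R = L + (0, 10.1) = (36.2, 10.1). Since RH ⟂ HA (tangency), |RA| = √(10.1² + 18.6²) = 21.2 regardless of where H sits on A1. So A lies on both circle(Z, 49.17) and circle(R, 21.2); the above-ZL intersection is A = (38.0, 31.2). H is the foot of the tangent from A: H = (45.5, 14.1).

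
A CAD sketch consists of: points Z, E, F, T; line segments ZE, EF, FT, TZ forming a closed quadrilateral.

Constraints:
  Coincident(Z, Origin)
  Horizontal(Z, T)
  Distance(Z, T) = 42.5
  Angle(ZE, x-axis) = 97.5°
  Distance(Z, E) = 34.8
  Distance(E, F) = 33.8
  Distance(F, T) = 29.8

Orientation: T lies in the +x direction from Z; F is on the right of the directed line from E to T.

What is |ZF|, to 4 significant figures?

14.47

Z is at the origin; ZT is horizontal with |ZT| = 42.5 and T in +x, so T = (42.5, 0). ZE runs at 97.5° with |ZE| = 34.8, so E = (-4.542, 34.50). F is determined by |EF| = 33.8 and |FT| = 29.8 together: it lies at the intersection of circle(E, 33.8) and circle(T, 29.8). With |ET| = 58.34, the foot of the radical line on ET is 31.35 from E and the perpendicular offset is √(33.8² − 31.35²) = 12.63. Taking the right-of-ET solution: F = (13.26, 5.773).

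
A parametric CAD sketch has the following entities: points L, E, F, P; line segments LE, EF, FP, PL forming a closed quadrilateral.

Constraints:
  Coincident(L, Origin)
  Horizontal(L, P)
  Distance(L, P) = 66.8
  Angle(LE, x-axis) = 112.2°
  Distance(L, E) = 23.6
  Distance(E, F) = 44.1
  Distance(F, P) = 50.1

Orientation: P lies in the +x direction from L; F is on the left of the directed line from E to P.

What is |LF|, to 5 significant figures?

49.062

Checks: |EF| = 44.10 ✓; |FP| = 50.10 ✓.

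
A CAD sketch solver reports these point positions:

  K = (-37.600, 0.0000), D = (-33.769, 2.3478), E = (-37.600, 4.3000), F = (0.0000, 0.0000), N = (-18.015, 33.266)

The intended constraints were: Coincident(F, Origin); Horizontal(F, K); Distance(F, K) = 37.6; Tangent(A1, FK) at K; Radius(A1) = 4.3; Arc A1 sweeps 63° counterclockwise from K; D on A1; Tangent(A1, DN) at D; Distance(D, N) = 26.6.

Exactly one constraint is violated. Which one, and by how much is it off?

Distance(D, N) = 26.6 — off by 8.10.

F = (0.00, 0.00) ✓; F.y = 0.00, K.y = 0.00 ✓; |FK| = 37.60 ✓; ∠(EK, KF) = 90.00° ✓; |EK| = 4.300 ✓; bearing(E→D) − bearing(E→K) = 63.00° ✓; |ED| = 4.300 ✓; ∠(ED, DN) = 90.00° ✓; |DN| = 34.70 ✗.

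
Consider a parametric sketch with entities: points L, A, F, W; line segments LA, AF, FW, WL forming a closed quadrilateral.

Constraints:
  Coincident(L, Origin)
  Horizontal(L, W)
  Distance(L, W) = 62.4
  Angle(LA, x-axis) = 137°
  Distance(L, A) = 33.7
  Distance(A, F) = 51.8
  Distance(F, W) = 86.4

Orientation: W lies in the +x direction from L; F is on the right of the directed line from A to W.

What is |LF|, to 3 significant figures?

34.4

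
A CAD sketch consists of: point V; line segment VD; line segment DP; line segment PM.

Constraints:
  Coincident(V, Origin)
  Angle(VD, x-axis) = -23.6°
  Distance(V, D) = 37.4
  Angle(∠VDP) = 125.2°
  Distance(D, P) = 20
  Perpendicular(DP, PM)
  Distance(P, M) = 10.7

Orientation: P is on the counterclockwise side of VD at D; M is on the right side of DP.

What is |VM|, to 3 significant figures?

58.6

V is at the origin; VD runs at -23.6° with length 37.4, so D = 37.4·(cos -23.6°, sin -23.6°) = (34.3, -15.0). ∠VDP = 125.2°, so DP runs at -23.6° + (180° − 125.2°) = 31.2° from the x-axis; with |DP| = 20.0, P = D + 20.0·(cos 31.2°, sin 31.2°) = (51.4, -4.61). The perpendicularity gives PM at right angles to DP; with |PM| = 10.7 on the right of DP, M = P + 10.7·(0.518, -0.855) = (56.9, -13.8). Then |VM| = |M − V| = 58.6.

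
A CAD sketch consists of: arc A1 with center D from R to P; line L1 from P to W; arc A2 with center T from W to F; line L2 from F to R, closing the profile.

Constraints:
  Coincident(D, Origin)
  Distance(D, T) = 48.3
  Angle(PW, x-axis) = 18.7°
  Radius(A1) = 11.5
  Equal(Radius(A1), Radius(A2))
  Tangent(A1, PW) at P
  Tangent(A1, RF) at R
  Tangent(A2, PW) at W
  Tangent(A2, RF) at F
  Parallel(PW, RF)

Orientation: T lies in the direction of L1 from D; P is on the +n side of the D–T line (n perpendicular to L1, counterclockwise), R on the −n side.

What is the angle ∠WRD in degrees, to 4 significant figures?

64.54°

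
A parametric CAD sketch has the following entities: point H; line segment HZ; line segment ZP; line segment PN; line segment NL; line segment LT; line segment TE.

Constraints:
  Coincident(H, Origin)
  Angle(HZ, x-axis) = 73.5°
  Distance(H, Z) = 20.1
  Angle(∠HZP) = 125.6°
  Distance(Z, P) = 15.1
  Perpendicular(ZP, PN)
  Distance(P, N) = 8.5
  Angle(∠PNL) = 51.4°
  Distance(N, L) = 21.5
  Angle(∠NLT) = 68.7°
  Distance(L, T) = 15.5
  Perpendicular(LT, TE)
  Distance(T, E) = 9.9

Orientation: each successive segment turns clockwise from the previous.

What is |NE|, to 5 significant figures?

12.719

H is at the origin; HZ runs at 73.5° with length 20.1, so Z = (5.7087, 19.272). ∠HZP = 125.6° gives ZP at 19.100° from the x-axis; with |ZP| = 15.1, P = (19.977, 24.213). The perpendicularity gives PN at right angles to ZP, so PN runs at -70.900°; with |PN| = 8.5, N = (22.759, 16.181). ∠PNL = 51.4° gives NL at 160.50° from the x-axis; with |NL| = 21.5, L = (2.4920, 23.358). ∠NLT = 68.7° gives LT at 49.200° from the x-axis; with |LT| = 15.5, T = (12.620, 35.091). The perpendicularity gives TE at right angles to LT, so TE runs at -40.800°; with |TE| = 9.9, E = (20.114, 28.623). Then |NE| = |E − N| = 12.719.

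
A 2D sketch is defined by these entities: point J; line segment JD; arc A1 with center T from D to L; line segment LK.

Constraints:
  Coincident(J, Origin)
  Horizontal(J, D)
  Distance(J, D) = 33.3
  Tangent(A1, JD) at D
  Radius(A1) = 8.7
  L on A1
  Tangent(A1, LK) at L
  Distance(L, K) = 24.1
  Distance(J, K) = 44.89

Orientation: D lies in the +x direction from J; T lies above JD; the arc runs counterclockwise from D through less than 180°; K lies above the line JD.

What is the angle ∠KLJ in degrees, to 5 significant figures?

78.662°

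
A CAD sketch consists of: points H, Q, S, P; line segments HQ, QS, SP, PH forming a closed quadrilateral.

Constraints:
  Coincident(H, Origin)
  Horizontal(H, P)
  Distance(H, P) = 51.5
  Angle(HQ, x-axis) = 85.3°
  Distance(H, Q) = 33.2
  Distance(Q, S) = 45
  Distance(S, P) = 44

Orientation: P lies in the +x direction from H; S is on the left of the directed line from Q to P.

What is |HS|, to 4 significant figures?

63.78

H is at the origin; H and P share the same y with |HP| = 51.5 and P in +x, so P = (51.5, 0). HQ runs at 85.3° with |HQ| = 33.2, so Q = (2.720, 33.09). S is determined by |QS| = 45.0 and |SP| = 44.0 together: it lies at the intersection of circle(Q, 45.0) and circle(P, 44.0). With |QP| = 58.94, the foot of the radical line on QP is 30.23 from Q and the perpendicular offset is √(45.0² − 30.23²) = 33.34. Taking the left-of-QP solution: S = (46.45, 43.71).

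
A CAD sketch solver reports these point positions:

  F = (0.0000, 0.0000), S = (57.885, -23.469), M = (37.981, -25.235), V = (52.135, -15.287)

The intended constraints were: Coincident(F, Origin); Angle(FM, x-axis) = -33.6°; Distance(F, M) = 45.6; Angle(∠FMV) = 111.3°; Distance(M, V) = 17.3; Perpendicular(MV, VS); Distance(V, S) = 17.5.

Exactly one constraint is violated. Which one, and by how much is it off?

Distance(V, S) = 17.5 — off by 7.50.

F = (0.00, 0.00) ✓; FM at -33.60° ✓; |FM| = 45.60 ✓; ∠FMV = 111.3° ✓; |MV| = 17.30 ✓; ∠(MV, VS) = 90.00° ✓; |VS| = 10.00 ✗.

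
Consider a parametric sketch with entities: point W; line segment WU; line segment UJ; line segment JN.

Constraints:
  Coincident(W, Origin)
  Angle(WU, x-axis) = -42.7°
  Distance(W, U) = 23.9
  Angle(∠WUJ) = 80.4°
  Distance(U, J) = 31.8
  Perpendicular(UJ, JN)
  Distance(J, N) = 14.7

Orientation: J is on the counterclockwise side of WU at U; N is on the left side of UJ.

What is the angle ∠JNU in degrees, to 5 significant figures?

65.191°

W is at the origin; WU runs at -42.7° with length 23.9, so U = 23.9·(cos -42.7°, sin -42.7°) = (17.564, -16.208). ∠WUJ = 80.4°, so UJ runs at -42.7° + (180° − 80.4°) = 56.900° from the x-axis; with |UJ| = 31.8, J = U + 31.8·(cos 56.900°, sin 56.900°) = (34.931, 10.431). UJ ⟂ JN; with |JN| = 14.7 on the left of UJ, N = J + 14.7·(-0.83772, 0.54610) = (22.616, 18.459). Then cos ∠JNU = NJ·NU / (|NJ||NU|), giving 65.191°.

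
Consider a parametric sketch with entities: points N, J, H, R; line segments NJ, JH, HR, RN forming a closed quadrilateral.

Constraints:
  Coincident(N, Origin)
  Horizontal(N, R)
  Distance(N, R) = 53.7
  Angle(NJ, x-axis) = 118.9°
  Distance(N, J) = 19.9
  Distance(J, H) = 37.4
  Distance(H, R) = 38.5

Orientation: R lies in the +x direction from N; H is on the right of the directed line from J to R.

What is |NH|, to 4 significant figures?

18.92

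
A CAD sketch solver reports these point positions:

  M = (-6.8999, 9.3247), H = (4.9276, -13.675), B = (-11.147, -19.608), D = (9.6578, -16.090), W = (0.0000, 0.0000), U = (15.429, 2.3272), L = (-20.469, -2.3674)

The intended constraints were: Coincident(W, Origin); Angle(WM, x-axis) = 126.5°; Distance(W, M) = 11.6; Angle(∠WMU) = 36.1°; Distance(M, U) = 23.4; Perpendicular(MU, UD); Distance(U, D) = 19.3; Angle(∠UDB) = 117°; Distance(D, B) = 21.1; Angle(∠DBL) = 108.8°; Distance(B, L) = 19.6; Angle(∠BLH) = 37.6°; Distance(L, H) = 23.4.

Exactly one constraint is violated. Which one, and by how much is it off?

Distance(L, H) = 23.4 — off by 4.40.

W = (0.00, 0.00) ✓; WM at 126.5° ✓; |WM| = 11.60 ✓; ∠WMU = 36.10° ✓; |MU| = 23.40 ✓; ∠(MU, UD) = 90.00° ✓; |UD| = 19.30 ✓; ∠UDB = 117.0° ✓; |DB| = 21.10 ✓; ∠DBL = 108.8° ✓; |BL| = 19.60 ✓; ∠BLH = 37.60° ✓; |LH| = 27.80 ✗.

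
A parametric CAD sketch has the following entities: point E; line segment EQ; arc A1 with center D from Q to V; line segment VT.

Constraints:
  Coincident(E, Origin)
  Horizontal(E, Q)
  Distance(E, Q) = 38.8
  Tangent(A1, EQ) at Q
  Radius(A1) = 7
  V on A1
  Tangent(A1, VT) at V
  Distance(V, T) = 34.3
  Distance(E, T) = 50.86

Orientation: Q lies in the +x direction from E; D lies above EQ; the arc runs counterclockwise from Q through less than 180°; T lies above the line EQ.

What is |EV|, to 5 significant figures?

46.208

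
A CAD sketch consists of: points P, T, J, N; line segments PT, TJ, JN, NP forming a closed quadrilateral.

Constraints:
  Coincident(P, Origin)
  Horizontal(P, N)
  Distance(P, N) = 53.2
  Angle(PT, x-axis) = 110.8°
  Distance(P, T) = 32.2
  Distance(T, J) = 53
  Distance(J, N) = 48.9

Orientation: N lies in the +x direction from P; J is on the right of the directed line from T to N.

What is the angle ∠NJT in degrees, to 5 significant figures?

88.712°

P is at the origin; PN is horizontal with |PN| = 53.2 and N in +x, so N = (53.2, 0). PT runs at 110.8° with |PT| = 32.2, so T = (-11.434, 30.101). J is determined by |TJ| = 53.0 and |JN| = 48.9 together: it lies at the intersection of circle(T, 53.0) and circle(N, 48.9). With |TN| = 71.300, the foot of the radical line on TN is 38.580 from T and the perpendicular offset is √(53.0² − 38.580²) = 36.340. Taking the right-of-TN solution: J = (8.1967, -19.129).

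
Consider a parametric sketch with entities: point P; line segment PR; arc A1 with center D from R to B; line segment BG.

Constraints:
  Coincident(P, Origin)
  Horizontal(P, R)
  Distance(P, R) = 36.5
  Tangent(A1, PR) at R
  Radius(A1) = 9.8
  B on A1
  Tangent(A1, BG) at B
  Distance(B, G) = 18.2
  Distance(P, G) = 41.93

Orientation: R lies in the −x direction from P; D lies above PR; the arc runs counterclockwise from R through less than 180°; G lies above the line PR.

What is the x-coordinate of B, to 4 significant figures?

-26.84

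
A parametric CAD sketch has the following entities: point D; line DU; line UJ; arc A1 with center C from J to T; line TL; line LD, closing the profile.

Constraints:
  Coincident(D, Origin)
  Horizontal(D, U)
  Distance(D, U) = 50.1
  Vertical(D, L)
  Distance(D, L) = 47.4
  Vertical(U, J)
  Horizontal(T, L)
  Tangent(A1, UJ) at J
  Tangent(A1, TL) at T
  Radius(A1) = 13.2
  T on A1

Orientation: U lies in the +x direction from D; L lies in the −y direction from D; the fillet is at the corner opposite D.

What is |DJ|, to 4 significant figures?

60.66

D is at the origin; D and U share the same y with |DU| = 50.1 and U on the +x side, so U = (50.10, 0.000). DL is vertical with |DL| = 47.4 and L on the −y side, so L = (0.000, -47.40). The virtual corner opposite D is at (50.10, -47.40). Since A1 is tangent to UJ there, CJ ⟂ UJ and since A1 is tangent to TL there, CT ⟂ TL, with radius 13.2, so the center C sits 13.2 in from both sides at C = (36.90, -34.20). That places the tangent points at J = (50.10, -34.20) on UJ and T = (36.90, -47.40) on TL. Then |DJ| = |J − D| = 60.66.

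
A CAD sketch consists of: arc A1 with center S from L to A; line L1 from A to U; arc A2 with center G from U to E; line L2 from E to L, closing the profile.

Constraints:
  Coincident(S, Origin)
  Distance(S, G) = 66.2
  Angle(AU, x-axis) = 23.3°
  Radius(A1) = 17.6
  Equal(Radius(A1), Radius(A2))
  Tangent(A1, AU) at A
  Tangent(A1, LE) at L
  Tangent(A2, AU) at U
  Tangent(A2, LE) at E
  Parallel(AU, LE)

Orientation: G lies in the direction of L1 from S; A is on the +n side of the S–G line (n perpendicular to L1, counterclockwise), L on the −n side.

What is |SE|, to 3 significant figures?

68.5

The slot axis is L1's direction at 23.3°, so u = (cos 23.3°, sin 23.3°) = (0.918, 0.396) and n = (−sin 23.3°, cos 23.3°) = (-0.396, 0.918). S is at the origin and G lies 66.2 along u from S, so G = 66.2·u = (60.8, 26.2). Tangency of A1 to both parallel lines with radius 17.6 puts A and L at S ± 17.6·n: A = (-6.96, 16.2), L = (6.96, -16.2). Equal radii place U and E the same way about G: U = G + 17.6·n = (53.8, 42.3), E = G − 17.6·n = (67.8, 10.0). Then |SE| = |E − S| = 68.5.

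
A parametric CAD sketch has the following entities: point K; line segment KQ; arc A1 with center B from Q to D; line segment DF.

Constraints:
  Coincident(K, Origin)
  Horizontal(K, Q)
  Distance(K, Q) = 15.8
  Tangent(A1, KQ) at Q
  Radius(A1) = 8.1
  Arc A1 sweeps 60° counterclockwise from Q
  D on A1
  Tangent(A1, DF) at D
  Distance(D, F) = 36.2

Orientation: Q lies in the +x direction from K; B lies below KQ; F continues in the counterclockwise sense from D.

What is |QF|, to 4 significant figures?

43.40

K is at the origin; KQ is horizontal with |KQ| = 15.8 and Q on the +x side, so Q = (15.80, 0.000). Tangency of A1 to KQ means the radius BQ is perpendicular to KQ, so B = Q + (0, -8.1) = (15.80, -8.100). On A1, Q sits at bearing 90° from B; a 60° counterclockwise sweep puts D at bearing 150°, so D = B + 8.1·(cos 150°, sin 150°) = (8.785, -4.050). The tangent condition forces BD to be normal to DF, so DF runs along (−sin 150°, cos 150°); with |DF| = 36.2, F = (-9.315, -35.40). Then |QF| = |F − Q| = 43.40.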